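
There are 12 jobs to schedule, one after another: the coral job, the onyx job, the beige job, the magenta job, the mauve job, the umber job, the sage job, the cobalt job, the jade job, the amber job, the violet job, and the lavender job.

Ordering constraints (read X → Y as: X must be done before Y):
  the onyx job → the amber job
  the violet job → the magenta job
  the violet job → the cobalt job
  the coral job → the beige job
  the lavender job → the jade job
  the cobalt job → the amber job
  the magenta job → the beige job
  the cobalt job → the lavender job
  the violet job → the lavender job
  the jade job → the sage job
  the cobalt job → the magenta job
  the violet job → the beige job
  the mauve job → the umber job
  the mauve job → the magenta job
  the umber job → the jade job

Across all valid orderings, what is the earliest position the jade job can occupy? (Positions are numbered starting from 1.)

6

Working backwards through the constraints from the jade job, its full set of required predecessors is the mauve job, the umber job, the cobalt job, the violet job, the lavender job — 5 of them.
So at minimum 5 jobs come before the jade job, putting the jade job no earlier than position 6. That position is achievable by scheduling exactly those predecessors first.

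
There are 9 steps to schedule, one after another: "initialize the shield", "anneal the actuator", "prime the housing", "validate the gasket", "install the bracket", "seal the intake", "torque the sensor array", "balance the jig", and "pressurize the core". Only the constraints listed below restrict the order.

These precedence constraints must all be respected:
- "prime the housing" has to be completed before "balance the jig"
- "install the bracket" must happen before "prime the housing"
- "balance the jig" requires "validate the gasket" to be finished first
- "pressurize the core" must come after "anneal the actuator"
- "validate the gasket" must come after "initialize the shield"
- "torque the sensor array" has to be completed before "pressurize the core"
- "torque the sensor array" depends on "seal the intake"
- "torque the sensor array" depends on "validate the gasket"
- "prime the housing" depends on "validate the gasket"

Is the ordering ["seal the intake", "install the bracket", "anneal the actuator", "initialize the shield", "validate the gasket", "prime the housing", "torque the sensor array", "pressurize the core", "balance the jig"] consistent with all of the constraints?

Yes

Every stated constraint is respected: "seal the intake" sits at position 1, ahead of "torque the sensor array" at position 7, and each of the other listed pairs likewise has the predecessor earlier in the sequence.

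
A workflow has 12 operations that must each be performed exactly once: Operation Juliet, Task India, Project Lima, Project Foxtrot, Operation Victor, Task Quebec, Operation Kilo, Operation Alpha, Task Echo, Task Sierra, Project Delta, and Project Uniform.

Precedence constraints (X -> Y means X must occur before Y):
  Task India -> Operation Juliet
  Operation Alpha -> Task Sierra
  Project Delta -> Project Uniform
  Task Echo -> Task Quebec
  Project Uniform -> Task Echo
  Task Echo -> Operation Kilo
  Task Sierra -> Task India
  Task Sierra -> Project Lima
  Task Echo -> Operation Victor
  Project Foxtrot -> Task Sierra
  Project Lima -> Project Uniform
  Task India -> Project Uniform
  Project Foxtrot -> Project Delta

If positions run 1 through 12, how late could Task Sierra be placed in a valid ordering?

4

The operations that are forced after Task Sierra, directly or by a chain of constraints, are Operation Juliet, Task India, Project Lima, Operation Victor, Task Quebec, Operation Kilo, Task Echo, Project Uniform. That's 8 operations.
So at least 8 operations follow Task Sierra, putting Task Sierra no later than position 4. That position is achievable by scheduling everything else first.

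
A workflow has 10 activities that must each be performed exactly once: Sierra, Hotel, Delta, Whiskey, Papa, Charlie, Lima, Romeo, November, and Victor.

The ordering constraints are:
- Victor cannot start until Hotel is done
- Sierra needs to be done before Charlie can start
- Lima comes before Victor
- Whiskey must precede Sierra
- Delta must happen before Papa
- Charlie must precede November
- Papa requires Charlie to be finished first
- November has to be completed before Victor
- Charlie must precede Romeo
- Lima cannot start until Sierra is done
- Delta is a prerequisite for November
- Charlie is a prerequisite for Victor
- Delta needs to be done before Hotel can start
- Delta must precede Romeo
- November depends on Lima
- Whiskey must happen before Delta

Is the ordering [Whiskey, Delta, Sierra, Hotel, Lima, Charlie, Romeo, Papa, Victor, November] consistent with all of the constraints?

No

Here November comes after Victor.
Since November is required before Victor, the ordering is invalid.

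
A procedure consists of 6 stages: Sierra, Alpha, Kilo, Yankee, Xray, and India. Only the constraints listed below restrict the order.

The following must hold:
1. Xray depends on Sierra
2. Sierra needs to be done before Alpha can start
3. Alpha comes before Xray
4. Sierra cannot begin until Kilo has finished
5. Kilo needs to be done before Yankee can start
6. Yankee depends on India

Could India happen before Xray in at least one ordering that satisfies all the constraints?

The constraints leave India and Xray unordered relative to each other; nothing requires Xray earlier.
So a valid ordering placing India earlier than Xray exists.

Yes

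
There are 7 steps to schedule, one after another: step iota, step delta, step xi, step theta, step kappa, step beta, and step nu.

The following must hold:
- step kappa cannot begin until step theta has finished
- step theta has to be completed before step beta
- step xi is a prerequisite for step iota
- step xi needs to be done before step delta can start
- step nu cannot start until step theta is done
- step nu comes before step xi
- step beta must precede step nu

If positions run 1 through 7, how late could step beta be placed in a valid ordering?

The steps that are forced after step beta, directly or by a chain of constraints, are step iota, step delta, step xi, step nu. That's 4 steps.
With 4 mandatory successors out of 7 steps total, the latest slot for step beta is 7−4 = 3, and it's reachable by doing all non-successors before step beta.

3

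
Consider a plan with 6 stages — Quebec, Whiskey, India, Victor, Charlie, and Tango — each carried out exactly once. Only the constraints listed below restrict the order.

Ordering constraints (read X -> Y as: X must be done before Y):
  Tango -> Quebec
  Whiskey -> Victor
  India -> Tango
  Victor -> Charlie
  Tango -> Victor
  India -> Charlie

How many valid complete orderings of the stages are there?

The stages with no prerequisites are Whiskey, India; any of them can be placed first.
Enumerating by repeatedly choosing an available stage (one whose prerequisites are all placed) gives 10 distinct complete orderings.

10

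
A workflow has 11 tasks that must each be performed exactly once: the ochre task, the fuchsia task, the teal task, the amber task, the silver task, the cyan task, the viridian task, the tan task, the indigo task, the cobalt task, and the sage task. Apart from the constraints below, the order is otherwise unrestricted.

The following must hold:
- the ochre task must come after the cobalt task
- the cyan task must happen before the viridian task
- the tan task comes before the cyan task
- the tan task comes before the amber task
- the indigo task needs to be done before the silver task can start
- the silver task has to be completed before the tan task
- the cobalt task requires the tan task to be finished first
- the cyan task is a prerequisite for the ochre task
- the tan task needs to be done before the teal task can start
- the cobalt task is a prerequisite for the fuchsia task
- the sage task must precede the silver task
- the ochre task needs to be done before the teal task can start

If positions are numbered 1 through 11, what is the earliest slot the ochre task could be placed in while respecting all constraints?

7

Every task that must precede the ochre task has to come before it. Tracing all chains that end at the ochre task, those tasks are: the silver task, the cyan task, the tan task, the indigo task, the cobalt task, the sage task — 6 in total.
So at minimum 6 tasks come before the ochre task, putting the ochre task no earlier than position 7. That position is achievable by scheduling exactly those predecessors first.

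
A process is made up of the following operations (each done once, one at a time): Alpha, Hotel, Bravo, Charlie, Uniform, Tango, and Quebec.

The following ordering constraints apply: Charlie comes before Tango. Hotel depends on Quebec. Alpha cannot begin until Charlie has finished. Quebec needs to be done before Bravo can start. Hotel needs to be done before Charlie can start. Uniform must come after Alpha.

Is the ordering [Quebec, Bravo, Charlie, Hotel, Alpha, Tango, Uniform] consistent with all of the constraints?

The sequence places Charlie ahead of Hotel.
That contradicts the constraint that Hotel must precede Charlie.

No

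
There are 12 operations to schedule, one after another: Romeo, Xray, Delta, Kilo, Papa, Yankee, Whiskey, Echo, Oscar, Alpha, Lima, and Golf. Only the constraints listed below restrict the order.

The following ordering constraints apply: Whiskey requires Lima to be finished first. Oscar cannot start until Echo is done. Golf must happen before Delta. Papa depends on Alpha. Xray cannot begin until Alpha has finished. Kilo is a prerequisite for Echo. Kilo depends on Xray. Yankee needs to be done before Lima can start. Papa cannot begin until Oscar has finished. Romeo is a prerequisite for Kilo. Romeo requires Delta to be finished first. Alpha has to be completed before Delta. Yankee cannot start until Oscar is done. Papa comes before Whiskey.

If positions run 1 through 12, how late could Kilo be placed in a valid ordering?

Every operation that must follow Kilo has to come after it. Tracing all chains starting from Kilo, those operations are: Papa, Yankee, Whiskey, Echo, Oscar, Lima — 6 in total.
With 6 mandatory successors out of 12 operations total, the latest slot for Kilo is 12−6 = 6, and it's reachable by doing all non-successors before Kilo.

6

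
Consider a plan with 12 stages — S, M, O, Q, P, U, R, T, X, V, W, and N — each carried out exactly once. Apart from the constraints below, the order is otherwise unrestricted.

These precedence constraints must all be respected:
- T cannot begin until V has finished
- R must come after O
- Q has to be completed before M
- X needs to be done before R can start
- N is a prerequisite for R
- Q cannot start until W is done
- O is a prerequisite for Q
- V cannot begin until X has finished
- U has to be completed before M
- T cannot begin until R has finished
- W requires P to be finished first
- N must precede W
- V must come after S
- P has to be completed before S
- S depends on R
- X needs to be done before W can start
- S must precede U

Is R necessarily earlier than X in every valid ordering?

In fact the dependencies run the other way: X → R.
So R never precedes X.

No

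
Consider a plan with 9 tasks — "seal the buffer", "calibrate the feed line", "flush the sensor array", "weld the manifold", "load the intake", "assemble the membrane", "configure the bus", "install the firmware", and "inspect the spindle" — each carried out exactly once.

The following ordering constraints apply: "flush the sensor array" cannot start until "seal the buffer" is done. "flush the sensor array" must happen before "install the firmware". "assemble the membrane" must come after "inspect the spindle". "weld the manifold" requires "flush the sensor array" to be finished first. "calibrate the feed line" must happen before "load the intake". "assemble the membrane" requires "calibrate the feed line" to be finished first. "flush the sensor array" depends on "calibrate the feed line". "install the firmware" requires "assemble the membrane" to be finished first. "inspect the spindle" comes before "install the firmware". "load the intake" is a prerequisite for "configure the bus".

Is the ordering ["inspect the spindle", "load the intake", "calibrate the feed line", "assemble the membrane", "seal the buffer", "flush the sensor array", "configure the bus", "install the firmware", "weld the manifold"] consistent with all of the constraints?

No

In the proposed order, "load the intake" appears before "calibrate the feed line".
But one of the constraints requires "calibrate the feed line" before "load the intake", so this ordering violates it.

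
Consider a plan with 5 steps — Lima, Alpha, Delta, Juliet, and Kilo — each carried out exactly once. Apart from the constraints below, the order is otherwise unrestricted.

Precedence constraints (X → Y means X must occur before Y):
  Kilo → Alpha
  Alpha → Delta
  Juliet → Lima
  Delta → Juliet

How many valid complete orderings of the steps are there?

1

Kilo is the only step with nothing required before it, so every ordering starts there.
Continuing from there, at each step only one step has all its prerequisites placed, so the ordering is fully determined — there is exactly 1.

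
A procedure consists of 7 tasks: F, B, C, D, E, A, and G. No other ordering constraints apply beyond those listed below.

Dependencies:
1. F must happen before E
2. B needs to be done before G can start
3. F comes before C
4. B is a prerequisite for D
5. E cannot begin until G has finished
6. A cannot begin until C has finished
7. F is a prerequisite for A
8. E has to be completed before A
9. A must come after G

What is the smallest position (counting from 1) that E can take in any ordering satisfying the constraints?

4

Working backwards through the constraints from E, its full set of required predecessors is F, B, G — 3 of them.
With 3 mandatory predecessors, the earliest E can sit is position 3+1 = 4, and placing just those 3 first achieves it.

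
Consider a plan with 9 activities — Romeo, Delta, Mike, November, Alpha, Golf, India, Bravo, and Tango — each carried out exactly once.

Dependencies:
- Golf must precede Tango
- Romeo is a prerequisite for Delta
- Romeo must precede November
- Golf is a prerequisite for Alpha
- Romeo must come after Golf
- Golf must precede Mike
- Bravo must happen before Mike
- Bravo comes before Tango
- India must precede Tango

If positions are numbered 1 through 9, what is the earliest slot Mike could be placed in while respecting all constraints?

3

Every activity that must precede Mike has to come before it. Tracing all chains that end at Mike, those activities are: Golf, Bravo — 2 in total.
So at minimum 2 activities come before Mike, putting Mike no earlier than position 3. That position is achievable by scheduling exactly those predecessors first.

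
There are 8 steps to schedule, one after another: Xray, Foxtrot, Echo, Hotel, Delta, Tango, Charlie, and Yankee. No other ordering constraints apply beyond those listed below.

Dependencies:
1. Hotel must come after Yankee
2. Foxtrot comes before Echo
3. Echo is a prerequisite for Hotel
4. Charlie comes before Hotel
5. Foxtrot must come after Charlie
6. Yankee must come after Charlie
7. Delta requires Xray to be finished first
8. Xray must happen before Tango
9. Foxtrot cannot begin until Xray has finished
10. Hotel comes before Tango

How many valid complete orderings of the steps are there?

44

2 steps have no prerequisites (Xray, Charlie), so any of them could come first.
Systematically extending each partial ordering one step at a time and counting, there are 44 complete orderings.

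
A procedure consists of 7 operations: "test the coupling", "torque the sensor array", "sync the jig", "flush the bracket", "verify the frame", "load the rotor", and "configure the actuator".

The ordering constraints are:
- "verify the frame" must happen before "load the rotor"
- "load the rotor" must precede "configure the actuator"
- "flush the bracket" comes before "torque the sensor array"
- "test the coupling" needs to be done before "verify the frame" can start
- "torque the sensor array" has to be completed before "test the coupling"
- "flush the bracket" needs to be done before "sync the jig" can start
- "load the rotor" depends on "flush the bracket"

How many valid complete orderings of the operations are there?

"flush the bracket" is the only operation with nothing required before it, so every ordering starts there.
Enumerating by repeatedly choosing an available operation (one whose prerequisites are all placed) gives 6 distinct complete orderings.

6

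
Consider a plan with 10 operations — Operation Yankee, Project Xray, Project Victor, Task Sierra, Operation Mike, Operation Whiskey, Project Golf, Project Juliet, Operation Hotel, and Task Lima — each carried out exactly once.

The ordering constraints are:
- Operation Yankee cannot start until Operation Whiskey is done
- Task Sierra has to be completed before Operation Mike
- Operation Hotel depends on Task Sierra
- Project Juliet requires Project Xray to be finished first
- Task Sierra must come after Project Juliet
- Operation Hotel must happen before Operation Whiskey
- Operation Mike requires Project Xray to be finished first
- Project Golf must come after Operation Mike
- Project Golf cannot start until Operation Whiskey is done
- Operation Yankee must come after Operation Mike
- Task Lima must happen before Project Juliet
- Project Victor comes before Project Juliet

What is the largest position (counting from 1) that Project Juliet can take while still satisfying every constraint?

4

The operations that are forced after Project Juliet, directly or by a chain of constraints, are Operation Yankee, Task Sierra, Operation Mike, Operation Whiskey, Project Golf, Operation Hotel. That's 6 operations.
With 6 mandatory successors out of 10 operations total, the latest slot for Project Juliet is 10−6 = 4, and it's reachable by doing all non-successors before Project Juliet.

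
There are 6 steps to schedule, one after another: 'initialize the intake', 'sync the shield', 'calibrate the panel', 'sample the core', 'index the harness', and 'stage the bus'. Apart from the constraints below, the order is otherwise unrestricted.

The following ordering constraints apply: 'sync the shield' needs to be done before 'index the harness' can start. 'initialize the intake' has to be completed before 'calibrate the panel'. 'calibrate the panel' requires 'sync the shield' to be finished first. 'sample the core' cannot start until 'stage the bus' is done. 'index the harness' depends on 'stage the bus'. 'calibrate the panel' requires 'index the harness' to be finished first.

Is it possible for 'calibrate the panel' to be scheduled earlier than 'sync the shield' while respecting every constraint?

Following 'sync the shield' → 'calibrate the panel', 'sync the shield' must precede 'calibrate the panel' in every valid ordering.
Hence 'calibrate the panel' can never be scheduled before 'sync the shield'.

No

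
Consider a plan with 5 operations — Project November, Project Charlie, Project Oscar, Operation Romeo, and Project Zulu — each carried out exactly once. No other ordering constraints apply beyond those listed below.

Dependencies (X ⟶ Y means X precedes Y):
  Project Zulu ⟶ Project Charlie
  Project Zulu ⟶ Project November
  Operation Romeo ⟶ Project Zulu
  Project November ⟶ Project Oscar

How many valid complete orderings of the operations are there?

Operation Romeo is the only operation with nothing required before it, so every ordering starts there.
Systematically extending each partial ordering one operation at a time and counting, there are 3 complete orderings.

3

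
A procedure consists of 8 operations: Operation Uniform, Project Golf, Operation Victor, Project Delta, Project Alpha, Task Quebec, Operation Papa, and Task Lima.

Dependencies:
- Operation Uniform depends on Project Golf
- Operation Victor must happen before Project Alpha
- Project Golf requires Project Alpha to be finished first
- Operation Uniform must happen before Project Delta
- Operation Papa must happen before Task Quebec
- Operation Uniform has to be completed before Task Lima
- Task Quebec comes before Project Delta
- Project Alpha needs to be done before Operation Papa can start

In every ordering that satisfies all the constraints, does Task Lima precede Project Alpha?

No

There is a chain Project Alpha → Project Golf → Operation Uniform → Task Lima, which puts Project Alpha before Task Lima.
So Task Lima never precedes Project Alpha.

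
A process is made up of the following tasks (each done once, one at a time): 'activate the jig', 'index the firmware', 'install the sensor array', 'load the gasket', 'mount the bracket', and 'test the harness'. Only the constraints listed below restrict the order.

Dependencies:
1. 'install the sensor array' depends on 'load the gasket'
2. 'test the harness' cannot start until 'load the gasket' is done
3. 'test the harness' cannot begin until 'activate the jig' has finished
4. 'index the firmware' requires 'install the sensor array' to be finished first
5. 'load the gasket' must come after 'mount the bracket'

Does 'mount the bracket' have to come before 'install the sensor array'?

Yes

There is a constraint chain 'mount the bracket' → 'load the gasket' → 'install the sensor array'.
So 'mount the bracket' must precede 'install the sensor array' in any valid ordering.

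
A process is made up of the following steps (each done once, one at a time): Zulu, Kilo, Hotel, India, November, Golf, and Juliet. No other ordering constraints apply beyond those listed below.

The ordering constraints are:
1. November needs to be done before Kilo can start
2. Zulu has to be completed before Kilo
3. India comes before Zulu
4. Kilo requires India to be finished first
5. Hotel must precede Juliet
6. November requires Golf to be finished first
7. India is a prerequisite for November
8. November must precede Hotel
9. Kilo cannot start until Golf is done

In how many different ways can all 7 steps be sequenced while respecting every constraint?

21

The steps with no prerequisites are India, Golf; any of them can be placed first.
Counting all ways to extend the partial order to a total order gives 21.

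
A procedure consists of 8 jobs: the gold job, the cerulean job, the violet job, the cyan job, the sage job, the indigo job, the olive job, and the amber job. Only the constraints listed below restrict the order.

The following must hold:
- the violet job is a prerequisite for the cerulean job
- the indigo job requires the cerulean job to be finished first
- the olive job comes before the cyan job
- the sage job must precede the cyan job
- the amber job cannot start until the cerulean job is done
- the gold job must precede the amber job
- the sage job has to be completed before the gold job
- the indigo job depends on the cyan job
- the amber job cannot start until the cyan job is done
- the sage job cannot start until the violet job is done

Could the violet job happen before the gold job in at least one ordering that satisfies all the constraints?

Yes

The violet job is actually forced before the gold job by the constraints, so certainly some valid ordering has the violet job first.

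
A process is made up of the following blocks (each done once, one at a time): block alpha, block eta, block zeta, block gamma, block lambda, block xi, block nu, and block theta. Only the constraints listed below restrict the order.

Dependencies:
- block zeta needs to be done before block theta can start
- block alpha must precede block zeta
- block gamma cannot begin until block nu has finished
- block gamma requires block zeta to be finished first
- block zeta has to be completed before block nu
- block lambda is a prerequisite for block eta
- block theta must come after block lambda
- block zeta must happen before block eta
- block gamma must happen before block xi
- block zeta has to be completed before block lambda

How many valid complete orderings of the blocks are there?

Only block alpha has no prerequisites, so it must go first.
Enumerating by repeatedly choosing an available block (one whose prerequisites are all placed) gives 40 distinct complete orderings.

40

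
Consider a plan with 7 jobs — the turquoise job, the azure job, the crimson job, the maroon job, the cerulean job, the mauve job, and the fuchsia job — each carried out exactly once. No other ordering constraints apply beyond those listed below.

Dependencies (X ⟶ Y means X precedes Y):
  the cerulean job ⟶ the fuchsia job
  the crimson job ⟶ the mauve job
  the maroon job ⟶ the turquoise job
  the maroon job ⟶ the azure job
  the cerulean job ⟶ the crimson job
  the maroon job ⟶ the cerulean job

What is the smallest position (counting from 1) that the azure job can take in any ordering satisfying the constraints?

2

Working backwards through the constraints from the azure job, its only required predecessor is the maroon job.
So at minimum 1 job comes before the azure job, putting the azure job no earlier than position 2. That position is achievable by scheduling exactly that predecessor first.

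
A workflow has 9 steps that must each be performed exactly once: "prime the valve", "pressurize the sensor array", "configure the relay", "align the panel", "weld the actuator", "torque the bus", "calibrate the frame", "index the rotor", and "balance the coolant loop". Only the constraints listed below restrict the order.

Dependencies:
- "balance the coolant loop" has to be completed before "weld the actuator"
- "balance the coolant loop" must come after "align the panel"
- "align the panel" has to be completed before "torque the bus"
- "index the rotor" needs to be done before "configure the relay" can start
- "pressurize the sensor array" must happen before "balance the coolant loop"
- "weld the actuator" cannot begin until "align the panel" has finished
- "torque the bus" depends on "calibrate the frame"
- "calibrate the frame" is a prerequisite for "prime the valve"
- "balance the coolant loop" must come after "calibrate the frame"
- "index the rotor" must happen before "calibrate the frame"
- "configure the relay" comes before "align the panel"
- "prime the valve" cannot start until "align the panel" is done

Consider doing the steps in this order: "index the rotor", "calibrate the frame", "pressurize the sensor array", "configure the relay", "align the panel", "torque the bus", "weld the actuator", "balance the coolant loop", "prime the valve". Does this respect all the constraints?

No

In the proposed order, "weld the actuator" appears before "balance the coolant loop".
But one of the constraints requires "balance the coolant loop" before "weld the actuator", so this ordering violates it.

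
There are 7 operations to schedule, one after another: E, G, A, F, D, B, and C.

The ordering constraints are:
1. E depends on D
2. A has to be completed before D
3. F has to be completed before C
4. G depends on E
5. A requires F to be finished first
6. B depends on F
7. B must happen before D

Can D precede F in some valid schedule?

No

The constraints give a chain F → A → D, which forces F before D.
Hence D can never be scheduled before F.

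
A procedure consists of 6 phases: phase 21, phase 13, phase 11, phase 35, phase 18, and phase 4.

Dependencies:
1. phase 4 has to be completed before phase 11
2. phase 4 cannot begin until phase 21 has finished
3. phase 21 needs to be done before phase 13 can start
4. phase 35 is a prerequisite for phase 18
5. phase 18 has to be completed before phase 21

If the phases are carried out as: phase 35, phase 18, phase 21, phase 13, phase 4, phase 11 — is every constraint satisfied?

Yes

Going through the constraints one by one, each required predecessor appears earlier in the sequence than its dependent — e.g. phase 21 (position 3) is before phase 4 (position 5), as required.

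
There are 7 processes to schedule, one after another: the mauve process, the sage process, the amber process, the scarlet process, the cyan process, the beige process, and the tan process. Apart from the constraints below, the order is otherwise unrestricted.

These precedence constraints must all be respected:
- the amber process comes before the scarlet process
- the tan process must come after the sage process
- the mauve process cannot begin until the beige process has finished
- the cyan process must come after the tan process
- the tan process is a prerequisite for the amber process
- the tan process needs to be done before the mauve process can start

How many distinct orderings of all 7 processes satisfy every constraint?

The processes with no prerequisites are the sage process, the beige process; any of them can be placed first.
Counting all ways to extend the partial order to a total order gives 54.

54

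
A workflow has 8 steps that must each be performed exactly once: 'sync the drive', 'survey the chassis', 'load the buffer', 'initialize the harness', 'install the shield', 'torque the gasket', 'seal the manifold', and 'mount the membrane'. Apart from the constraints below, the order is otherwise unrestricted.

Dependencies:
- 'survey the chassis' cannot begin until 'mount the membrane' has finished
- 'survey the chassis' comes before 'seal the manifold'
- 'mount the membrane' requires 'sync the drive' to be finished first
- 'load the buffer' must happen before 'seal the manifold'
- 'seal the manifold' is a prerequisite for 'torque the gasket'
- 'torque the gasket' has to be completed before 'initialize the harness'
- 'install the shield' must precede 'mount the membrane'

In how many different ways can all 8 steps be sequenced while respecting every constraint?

10

3 steps have no prerequisites ('sync the drive', 'load the buffer', 'install the shield'), so any of them could come first.
Enumerating by repeatedly choosing an available step (one whose prerequisites are all placed) gives 10 distinct complete orderings.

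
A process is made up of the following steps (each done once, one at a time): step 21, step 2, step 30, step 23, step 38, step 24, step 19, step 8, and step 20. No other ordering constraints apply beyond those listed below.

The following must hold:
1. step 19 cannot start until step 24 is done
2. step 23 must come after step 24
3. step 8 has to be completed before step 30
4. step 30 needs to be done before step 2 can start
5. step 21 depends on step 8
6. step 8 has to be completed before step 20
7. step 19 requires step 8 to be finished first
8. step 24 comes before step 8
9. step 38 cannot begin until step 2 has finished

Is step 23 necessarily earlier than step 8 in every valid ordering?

No

No chain of constraints connects step 23 to step 8 in either direction.
A valid ordering placing step 8 before step 23 exists, so the answer is no.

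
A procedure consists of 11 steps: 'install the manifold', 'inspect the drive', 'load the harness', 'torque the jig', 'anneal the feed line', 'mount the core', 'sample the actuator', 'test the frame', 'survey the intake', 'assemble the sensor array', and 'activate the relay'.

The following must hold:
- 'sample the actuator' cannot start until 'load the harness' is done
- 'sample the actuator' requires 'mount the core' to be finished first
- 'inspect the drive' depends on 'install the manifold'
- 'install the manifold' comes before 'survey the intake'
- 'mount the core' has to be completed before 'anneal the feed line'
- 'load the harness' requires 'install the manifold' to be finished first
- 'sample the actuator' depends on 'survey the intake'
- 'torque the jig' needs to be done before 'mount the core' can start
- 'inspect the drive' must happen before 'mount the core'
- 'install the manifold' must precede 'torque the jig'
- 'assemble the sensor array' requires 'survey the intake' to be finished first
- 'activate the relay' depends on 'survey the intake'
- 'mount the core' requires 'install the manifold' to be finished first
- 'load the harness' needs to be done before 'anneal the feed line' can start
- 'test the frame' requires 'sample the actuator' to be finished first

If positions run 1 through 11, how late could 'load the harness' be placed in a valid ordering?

8

Every step that must follow 'load the harness' has to come after it. Tracing all chains starting from 'load the harness', those steps are: 'anneal the feed line', 'sample the actuator', 'test the frame' — 3 in total.
With 3 mandatory successors out of 11 steps total, the latest slot for 'load the harness' is 11−3 = 8, and it's reachable by doing all non-successors before 'load the harness'.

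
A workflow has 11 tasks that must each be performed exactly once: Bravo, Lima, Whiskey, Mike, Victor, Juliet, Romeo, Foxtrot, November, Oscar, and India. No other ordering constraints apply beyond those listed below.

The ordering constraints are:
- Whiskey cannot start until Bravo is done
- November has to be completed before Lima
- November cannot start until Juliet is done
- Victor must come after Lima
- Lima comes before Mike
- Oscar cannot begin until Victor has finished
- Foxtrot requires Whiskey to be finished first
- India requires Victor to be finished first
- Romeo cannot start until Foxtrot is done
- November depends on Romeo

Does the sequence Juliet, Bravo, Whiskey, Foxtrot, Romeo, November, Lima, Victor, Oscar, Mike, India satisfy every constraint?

Yes

Every stated constraint is respected: Juliet sits at position 1, ahead of November at position 6, and each of the other listed pairs likewise has the predecessor earlier in the sequence.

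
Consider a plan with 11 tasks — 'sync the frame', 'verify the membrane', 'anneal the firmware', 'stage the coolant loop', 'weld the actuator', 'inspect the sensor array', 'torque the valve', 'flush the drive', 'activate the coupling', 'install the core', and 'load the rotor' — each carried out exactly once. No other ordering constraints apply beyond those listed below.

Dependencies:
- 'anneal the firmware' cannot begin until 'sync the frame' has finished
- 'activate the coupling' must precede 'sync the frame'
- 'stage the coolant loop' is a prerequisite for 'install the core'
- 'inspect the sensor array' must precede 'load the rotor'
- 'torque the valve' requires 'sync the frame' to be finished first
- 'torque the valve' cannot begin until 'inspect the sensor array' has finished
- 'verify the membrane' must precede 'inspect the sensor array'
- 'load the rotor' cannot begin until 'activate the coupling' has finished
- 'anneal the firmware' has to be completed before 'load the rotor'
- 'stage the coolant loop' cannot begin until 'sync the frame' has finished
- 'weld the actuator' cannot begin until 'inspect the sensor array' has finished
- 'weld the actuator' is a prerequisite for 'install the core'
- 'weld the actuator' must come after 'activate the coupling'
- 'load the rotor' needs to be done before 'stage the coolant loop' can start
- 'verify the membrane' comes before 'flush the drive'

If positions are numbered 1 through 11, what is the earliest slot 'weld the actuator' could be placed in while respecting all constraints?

Every task that must precede 'weld the actuator' has to come before it. Tracing all chains that end at 'weld the actuator', those tasks are: 'verify the membrane', 'inspect the sensor array', 'activate the coupling' — 3 in total.
So at minimum 3 tasks come before 'weld the actuator', putting 'weld the actuator' no earlier than position 4. That position is achievable by scheduling exactly those predecessors first.

4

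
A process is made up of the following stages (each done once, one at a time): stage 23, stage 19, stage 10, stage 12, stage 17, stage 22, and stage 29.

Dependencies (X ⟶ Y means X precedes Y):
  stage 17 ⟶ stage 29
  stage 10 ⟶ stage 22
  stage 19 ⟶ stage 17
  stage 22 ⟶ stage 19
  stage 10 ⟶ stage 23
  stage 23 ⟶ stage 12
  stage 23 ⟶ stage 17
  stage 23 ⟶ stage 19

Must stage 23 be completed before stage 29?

Tracing the constraints gives a chain: stage 23 → stage 17 → stage 29.
That forces stage 23 before stage 29 in every valid schedule.

Yes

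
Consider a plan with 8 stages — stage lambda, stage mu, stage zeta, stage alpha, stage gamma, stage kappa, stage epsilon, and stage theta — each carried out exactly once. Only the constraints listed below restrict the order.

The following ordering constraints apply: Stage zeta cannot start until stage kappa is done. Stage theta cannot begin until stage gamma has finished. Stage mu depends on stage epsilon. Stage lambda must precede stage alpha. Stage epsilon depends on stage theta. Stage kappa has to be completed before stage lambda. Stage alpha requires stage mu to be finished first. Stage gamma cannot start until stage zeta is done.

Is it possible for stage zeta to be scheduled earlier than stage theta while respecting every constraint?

Stage zeta is actually forced before stage theta by the constraints, so certainly some valid ordering has stage zeta first.

Yes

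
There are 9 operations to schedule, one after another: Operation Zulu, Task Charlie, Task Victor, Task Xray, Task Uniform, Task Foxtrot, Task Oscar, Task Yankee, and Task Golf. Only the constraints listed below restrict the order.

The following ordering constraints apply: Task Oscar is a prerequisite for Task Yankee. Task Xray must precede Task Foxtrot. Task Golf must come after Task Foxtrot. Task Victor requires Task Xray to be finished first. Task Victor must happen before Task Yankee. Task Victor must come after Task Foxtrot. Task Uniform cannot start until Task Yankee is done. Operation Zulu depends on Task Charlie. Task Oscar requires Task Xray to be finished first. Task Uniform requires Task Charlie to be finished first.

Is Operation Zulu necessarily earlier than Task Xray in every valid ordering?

No chain of constraints connects Operation Zulu to Task Xray in either direction.
A valid ordering placing Task Xray before Operation Zulu exists, so the answer is no.

No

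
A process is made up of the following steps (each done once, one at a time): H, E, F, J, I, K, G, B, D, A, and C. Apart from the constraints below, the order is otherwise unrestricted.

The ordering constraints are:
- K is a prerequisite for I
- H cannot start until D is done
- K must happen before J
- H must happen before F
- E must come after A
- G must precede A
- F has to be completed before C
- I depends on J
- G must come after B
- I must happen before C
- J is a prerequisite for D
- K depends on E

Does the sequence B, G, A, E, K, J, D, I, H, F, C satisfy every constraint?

Yes

Checking each listed constraint against this order: for instance, I is in position 8 and C in position 11, so that constraint holds — and the remaining constraints check out the same way.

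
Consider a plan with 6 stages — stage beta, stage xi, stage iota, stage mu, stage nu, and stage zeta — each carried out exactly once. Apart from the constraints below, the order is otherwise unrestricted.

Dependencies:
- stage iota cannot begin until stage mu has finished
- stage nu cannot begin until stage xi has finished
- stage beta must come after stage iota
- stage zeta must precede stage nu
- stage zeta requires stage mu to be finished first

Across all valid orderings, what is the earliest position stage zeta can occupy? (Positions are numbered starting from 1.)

The only stage forced before stage zeta (directly or transitively) is stage mu.
So at minimum 1 stage comes before stage zeta, putting stage zeta no earlier than position 2. That position is achievable by scheduling exactly that predecessor first.

2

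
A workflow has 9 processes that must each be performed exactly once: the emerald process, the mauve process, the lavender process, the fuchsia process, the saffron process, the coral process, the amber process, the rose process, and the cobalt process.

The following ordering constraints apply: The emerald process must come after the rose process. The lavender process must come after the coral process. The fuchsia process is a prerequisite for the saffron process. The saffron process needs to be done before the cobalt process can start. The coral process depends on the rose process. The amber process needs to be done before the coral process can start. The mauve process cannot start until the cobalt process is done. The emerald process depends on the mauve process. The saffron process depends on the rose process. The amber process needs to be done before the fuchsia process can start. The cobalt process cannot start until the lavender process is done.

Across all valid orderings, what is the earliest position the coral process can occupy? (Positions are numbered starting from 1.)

Every process that must precede the coral process has to come before it. Tracing all chains that end at the coral process, those processes are: the amber process, the rose process — 2 in total.
So at minimum 2 processes come before the coral process, putting the coral process no earlier than position 3. That position is achievable by scheduling exactly those predecessors first.

3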